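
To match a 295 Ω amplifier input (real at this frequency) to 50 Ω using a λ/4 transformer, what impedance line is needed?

Z_qwt = √(Z_0·R_L) = √(50 × 295) = √14750

Z_qwt ≈ 121 Ω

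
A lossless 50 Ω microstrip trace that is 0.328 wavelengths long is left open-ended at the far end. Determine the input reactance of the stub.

X_in ≈ 26.7 Ω (inductive)

βl = 2π × 0.328 = 118°
tan(βl) = -1.87
For an open-ended stub, Z_in = −jZ_0·cot(βl) = −jZ_0/tan(βl)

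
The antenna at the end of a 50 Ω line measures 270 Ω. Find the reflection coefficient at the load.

Γ = 0.688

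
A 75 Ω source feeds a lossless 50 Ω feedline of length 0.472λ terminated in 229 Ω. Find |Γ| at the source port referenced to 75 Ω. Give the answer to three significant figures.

βl = 2π × 0.472 = 170°
tan(βl) = -0.178
Z_in = Z_0·(Z_L + jZ_0·tanβl)/(Z_0 + jZ_L·tanβl) = 142 + j107 Ω
Γ_s = (Z_in − Z_s)/(Z_in + Z_s) = (67.1 + j107)/(217 + j107), |Γ_s| = 0.521

|Γ| ≈ 0.521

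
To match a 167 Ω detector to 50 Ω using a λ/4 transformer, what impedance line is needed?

Z_qwt = √(Z_0·R_L) = √(50 × 167) = √8350

Z_qwt ≈ 91.4 Ω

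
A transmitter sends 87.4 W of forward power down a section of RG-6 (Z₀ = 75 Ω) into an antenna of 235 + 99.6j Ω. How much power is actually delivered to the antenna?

P_delivered ≈ 58.1 W

|Γ| = |(160 + j99.6)/(310 + j99.6)| = 0.579
|Γ|² = 0.335
P_refl = |Γ|²·P_inc = 29.3 W, P_del = (1 − |Γ|²)·P_inc = 58.1 W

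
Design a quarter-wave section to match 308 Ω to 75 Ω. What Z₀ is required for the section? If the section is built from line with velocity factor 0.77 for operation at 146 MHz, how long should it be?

Z_qwt = √(Z_0·R_L) = √(75 × 308) = √23100
λ = 0.77·c/f = 1.58 m, so l = λ/4 = 0.396 m

Z_qwt ≈ 152 Ω; length ≈ 39.6 cm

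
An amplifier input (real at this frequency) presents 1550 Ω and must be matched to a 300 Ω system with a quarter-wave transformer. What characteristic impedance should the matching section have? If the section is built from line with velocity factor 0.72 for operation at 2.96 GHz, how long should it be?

Z_qwt = √(Z_0·R_L) = √(300 × 1550) = √465000
λ = 0.72·c/f = 0.073 m, so l = λ/4 = 0.0182 m

Z_qwt ≈ 682 Ω; length ≈ 1.82 cm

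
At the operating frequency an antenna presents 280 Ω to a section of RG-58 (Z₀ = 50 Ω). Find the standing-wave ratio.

VSWR ≈ 5.6

Γ = (280 − 50)/(280 + 50) = 0.697
VSWR = (1 + 0.697)/(1 − 0.697)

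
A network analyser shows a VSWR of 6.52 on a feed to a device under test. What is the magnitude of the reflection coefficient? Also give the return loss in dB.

|Γ| ≈ 0.734; return loss ≈ 2.69 dB

|Γ| = (S − 1)/(S + 1) = (6.52 − 1)/(6.52 + 1) = 5.52/7.52
RL = −20·log₁₀|Γ| = −20·log₁₀(0.734)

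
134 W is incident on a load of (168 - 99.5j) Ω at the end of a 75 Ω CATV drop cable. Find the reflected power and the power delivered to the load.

|Γ| = |(93 − j99.5)/(243 − j99.5)| = 0.519
|Γ|² = 0.269
P_refl = |Γ|²·P_inc = 36 W, P_del = (1 − |Γ|²)·P_inc = 98 W

P_reflected ≈ 36 W; P_delivered ≈ 98 W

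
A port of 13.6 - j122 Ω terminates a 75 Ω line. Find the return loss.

Γ = (-61.4 − j122)/(88.6 − j122), |Γ| = 0.906
RL = −20·log₁₀|Γ| = −20·log₁₀(0.906)

RL ≈ 0.859 dB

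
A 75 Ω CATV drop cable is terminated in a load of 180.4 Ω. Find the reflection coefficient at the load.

Γ = 0.413

Γ = (Z_L − Z_0)/(Z_L + Z_0) = (180.4 − 75)/(180.4 + 75) = 105.4/255.4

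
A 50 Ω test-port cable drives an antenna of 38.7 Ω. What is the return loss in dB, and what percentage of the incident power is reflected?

RL ≈ 17.9 dB; 1.62% of incident power reflected

Γ = (38.7 − 50)/(38.7 + 50) = -0.127
RL = −20·log₁₀(0.127) = 17.9 dB
P_refl/P_inc = |Γ|² = 0.0162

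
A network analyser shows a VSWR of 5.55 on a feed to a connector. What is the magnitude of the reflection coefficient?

|Γ| = (S − 1)/(S + 1) = (5.55 − 1)/(5.55 + 1) = 4.55/6.55

|Γ| ≈ 0.695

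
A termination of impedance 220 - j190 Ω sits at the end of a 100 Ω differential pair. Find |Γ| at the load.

|Γ| ≈ 0.604

Γ = (Z_L − Z_0)/(Z_L + Z_0) = (120 − j190)/(320 − j190)
|Γ| = 225/372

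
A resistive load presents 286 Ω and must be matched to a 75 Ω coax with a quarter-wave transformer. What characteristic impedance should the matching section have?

Z_qwt = √(Z_0·R_L) = √(75 × 286) = √21450

Z_qwt ≈ 146 Ω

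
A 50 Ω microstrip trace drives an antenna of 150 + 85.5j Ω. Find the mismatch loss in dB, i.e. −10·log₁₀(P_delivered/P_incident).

mismatch loss ≈ 1.98 dB

Γ = (100 + j85.5)/(200 + j85.5), |Γ| = 0.605
|Γ|² = 0.366, so P_del/P_inc = 1 − |Γ|² = 0.634
ML = −10·log₁₀(1 − |Γ|²)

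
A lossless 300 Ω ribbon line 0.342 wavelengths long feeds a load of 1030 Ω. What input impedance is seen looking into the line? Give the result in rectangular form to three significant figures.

βl = 2π × 0.342 = 123°
tan(βl) = tan(123°) = -1.53
Z_in = Z_0·(Z_L + jZ_0·tanβl)/(Z_0 + jZ_L·tanβl)
     = 300·(1030 − j460)/(300 − j1580)

Z_in ≈ 120 + j173 Ω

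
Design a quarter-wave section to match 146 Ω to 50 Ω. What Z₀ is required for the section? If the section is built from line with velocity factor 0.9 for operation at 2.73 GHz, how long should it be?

Z_qwt ≈ 85.4 Ω; length ≈ 2.47 cm

Z_qwt = √(Z_0·R_L) = √(50 × 146) = √7300
λ = 0.9·c/f = 0.0989 m, so l = λ/4 = 0.0247 m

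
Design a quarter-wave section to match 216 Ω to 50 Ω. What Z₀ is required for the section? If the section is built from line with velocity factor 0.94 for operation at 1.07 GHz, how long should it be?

Z_qwt = √(Z_0·R_L) = √(50 × 216) = √10800
λ = 0.94·c/f = 0.264 m, so l = λ/4 = 0.0659 m

Z_qwt ≈ 104 Ω; length ≈ 6.59 cm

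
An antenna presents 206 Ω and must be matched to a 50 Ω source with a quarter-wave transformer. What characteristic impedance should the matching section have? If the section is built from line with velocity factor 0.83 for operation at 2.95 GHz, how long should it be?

Z_qwt ≈ 101 Ω; length ≈ 2.11 cm

Z_qwt = √(Z_0·R_L) = √(50 × 206) = √10300
λ = 0.83·c/f = 0.0844 m, so l = λ/4 = 0.0211 m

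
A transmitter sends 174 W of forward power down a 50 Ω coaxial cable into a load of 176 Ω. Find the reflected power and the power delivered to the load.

P_reflected ≈ 54.1 W; P_delivered ≈ 120 W

Γ = (176 − 50)/(176 + 50) = 0.558
|Γ|² = 0.311
P_refl = |Γ|²·P_inc = 54.1 W, P_del = (1 − |Γ|²)·P_inc = 120 W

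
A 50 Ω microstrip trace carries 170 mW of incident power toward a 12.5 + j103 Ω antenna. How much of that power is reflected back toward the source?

P_reflected ≈ 141 mW

|Γ| = |(-37.5 + j103)/(62.5 + j103)| = 0.91
|Γ|² = 0.828
P_refl = |Γ|²·P_inc = 141 mW, P_del = (1 − |Γ|²)·P_inc = 29.3 mW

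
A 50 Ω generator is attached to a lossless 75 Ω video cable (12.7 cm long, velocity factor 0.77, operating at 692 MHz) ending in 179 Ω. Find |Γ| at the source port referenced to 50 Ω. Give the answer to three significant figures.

|Γ| ≈ 0.464

λ = v/f = 0.77·c / 692 MHz = 0.334 m
βl = 2π·l/λ = 2π × 0.38 = 137°
tan(βl) = -0.934
Z_in = Z_0·(Z_L + jZ_0·tanβl)/(Z_0 + jZ_L·tanβl) = 56.2 + j55.1 Ω
Γ_s = (Z_in − Z_s)/(Z_in + Z_s) = (6.16 + j55.1)/(106 + j55.1), |Γ_s| = 0.464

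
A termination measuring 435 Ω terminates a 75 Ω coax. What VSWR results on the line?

VSWR ≈ 5.8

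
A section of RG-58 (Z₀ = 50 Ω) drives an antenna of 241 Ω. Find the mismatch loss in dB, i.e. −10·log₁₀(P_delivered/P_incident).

Γ = (241 − 50)/(241 + 50) = 0.656
|Γ|² = 0.431, so P_del/P_inc = 1 − |Γ|² = 0.569
ML = −10·log₁₀(1 − |Γ|²)

mismatch loss ≈ 2.45 dB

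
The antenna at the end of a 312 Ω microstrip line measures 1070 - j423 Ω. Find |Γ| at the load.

Γ = (Z_L − Z_0)/(Z_L + Z_0) = (758 − j423)/(1382 − j423)
|Γ| = 868/1450

|Γ| ≈ 0.601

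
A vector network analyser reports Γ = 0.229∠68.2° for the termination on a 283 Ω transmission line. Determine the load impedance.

Z_L = Z_0·(1 + Γ)/(1 − Γ) = 283·(1.09 + j0.213)/(0.915 − j0.213)

Z_L ≈ 304 + j136 Ω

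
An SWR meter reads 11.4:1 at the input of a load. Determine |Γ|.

|Γ| ≈ 0.839

|Γ| = (S − 1)/(S + 1) = (11.4 − 1)/(11.4 + 1) = 10.4/12.4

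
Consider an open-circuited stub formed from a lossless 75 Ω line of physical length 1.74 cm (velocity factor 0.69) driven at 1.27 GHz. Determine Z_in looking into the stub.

Z_in ≈ −j94.5 Ω

λ = v/f = 0.69·c / 1.27 GHz = 0.163 m
βl = 2π·l/λ = 2π × 0.107 = 38.4°
tan(βl) = 0.793
For an open-circuited stub, Z_in = −jZ_0·cot(βl) = −jZ_0/tan(βl)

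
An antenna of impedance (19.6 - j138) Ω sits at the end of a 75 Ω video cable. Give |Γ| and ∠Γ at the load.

Γ ≈ 0.889 ∠ -56.3°

Γ = (Z_L − Z_0)/(Z_L + Z_0) = (-55.4 − j138)/(94.6 − j138)
|Γ| = 149/167 = 0.889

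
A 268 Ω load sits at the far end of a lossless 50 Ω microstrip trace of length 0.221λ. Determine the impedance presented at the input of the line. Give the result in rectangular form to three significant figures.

βl = 2π × 0.221 = 79.6°
tan(βl) = tan(79.6°) = 5.43
Z_in = Z_0·(Z_L + jZ_0·tanβl)/(Z_0 + jZ_L·tanβl)
     = 50·(268 + j271)/(50 + j1450)

Z_in ≈ 9.63 − j8.88 Ω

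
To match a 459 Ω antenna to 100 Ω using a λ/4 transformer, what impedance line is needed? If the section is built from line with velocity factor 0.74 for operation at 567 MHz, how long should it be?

Z_qwt = √(Z_0·R_L) = √(100 × 459) = √45900
λ = 0.74·c/f = 0.392 m, so l = λ/4 = 0.0979 m

Z_qwt ≈ 214 Ω; length ≈ 9.79 cm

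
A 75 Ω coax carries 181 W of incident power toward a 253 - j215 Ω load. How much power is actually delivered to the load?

|Γ| = |(178 − j215)/(328 − j215)| = 0.712
|Γ|² = 0.507
P_refl = |Γ|²·P_inc = 91.7 W, P_del = (1 − |Γ|²)·P_inc = 89.3 W

P_delivered ≈ 89.3 W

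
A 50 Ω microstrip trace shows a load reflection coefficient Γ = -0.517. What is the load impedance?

Z_L ≈ 15.9 Ω

Z_L = Z_0·(1 + Γ)/(1 − Γ) = 50·(0.483)/(1.52)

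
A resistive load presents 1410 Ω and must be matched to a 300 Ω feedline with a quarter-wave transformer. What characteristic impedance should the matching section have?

Z_qwt ≈ 650 Ω

Z_qwt = √(Z_0·R_L) = √(300 × 1410) = √423000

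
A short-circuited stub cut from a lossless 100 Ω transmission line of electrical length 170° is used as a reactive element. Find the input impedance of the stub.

Z_in ≈ −j17.6 Ω

tan(βl) = -0.176
For a short-circuited stub, Z_in = jZ_0·tan(βl)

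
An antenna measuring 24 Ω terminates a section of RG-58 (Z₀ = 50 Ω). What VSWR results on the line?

For a purely resistive load, VSWR = R_L/Z_0 or Z_0/R_L (whichever > 1) = 50/24

VSWR ≈ 2.08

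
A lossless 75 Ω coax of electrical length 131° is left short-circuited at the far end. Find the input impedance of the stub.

Z_in ≈ −j86.3 Ω

tan(βl) = -1.15
For a short-circuited stub, Z_in = jZ_0·tan(βl)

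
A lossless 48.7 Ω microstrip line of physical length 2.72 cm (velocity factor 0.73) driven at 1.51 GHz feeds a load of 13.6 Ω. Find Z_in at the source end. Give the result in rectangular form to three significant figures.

λ = v/f = 0.73·c / 1.51 GHz = 0.145 m
βl = 2π·l/λ = 2π × 0.188 = 67.5°
tan(βl) = tan(67.5°) = 2.42
Z_in = Z_0·(Z_L + jZ_0·tanβl)/(Z_0 + jZ_L·tanβl)
     = 48.7·(13.6 + j118)/(48.7 + j32.9)

Z_in ≈ 63.9 + j74.5 Ω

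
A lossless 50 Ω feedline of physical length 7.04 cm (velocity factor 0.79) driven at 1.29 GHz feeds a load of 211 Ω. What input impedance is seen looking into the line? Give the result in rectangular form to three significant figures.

λ = v/f = 0.79·c / 1.29 GHz = 0.184 m
βl = 2π·l/λ = 2π × 0.383 = 138°
tan(βl) = tan(138°) = -0.902
Z_in = Z_0·(Z_L + jZ_0·tanβl)/(Z_0 + jZ_L·tanβl)
     = 50·(211 − j45.1)/(50 − j190)

Z_in ≈ 24.7 + j48.9 Ω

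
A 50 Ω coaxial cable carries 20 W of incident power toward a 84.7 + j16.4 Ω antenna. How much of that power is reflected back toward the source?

|Γ| = |(34.7 + j16.4)/(134.7 + j16.4)| = 0.283
|Γ|² = 0.08
P_refl = |Γ|²·P_inc = 1.6 W, P_del = (1 − |Γ|²)·P_inc = 18.4 W

P_reflected ≈ 1.6 W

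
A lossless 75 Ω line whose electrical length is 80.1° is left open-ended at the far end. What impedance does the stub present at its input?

Z_in ≈ −j13.1 Ω

tan(βl) = 5.73
For an open-ended stub, Z_in = −jZ_0·cot(βl) = −jZ_0/tan(βl)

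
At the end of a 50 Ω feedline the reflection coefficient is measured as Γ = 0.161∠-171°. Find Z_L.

Z_L = Z_0·(1 + Γ)/(1 − Γ) = 50·(0.841 − j0.0252)/(1.16 + j0.0252)

Z_L ≈ 36.2 − j1.87 Ω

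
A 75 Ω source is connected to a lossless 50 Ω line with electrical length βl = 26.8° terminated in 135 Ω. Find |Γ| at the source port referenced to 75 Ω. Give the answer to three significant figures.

tan(βl) = 0.505
Z_in = Z_0·(Z_L + jZ_0·tanβl)/(Z_0 + jZ_L·tanβl) = 59.2 − j55.5 Ω
Γ_s = (Z_in − Z_s)/(Z_in + Z_s) = (-15.8 − j55.5)/(134 − j55.5), |Γ_s| = 0.397

|Γ| ≈ 0.397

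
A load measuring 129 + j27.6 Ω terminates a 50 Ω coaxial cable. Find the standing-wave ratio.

Γ = (Z_L − Z_0)/(Z_L + Z_0) = (79 + j27.6)/(179 + j27.6)
|Γ| = 83.7/181 = 0.462
VSWR = (1 + |Γ|)/(1 − |Γ|) = 1.46/0.538

VSWR ≈ 2.72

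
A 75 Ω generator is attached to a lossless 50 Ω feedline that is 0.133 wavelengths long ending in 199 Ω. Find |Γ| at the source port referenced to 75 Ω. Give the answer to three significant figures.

βl = 2π × 0.133 = 47.9°
tan(βl) = 1.11
Z_in = Z_0·(Z_L + jZ_0·tanβl)/(Z_0 + jZ_L·tanβl) = 21.7 − j40.3 Ω
Γ_s = (Z_in − Z_s)/(Z_in + Z_s) = (-53.3 − j40.3)/(96.7 − j40.3), |Γ_s| = 0.638

|Γ| ≈ 0.638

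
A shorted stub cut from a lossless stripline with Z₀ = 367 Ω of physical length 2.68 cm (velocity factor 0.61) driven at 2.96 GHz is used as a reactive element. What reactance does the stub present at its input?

λ = v/f = 0.61·c / 2.96 GHz = 0.0618 m
βl = 2π·l/λ = 2π × 0.433 = 156°
tan(βl) = -0.444
For a shorted stub, Z_in = jZ_0·tan(βl)

X_in ≈ -163 Ω (capacitive)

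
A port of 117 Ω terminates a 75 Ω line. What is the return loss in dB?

RL ≈ 13.2 dB

Γ = (117 − 75)/(117 + 75) = 0.219
RL = −20·log₁₀|Γ| = −20·log₁₀(0.219)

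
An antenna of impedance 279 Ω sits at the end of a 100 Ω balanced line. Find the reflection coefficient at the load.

Γ = 0.472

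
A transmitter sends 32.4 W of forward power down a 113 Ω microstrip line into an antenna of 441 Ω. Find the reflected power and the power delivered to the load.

P_reflected ≈ 11.4 W; P_delivered ≈ 21 W

Γ = (441 − 113)/(441 + 113) = 0.592
|Γ|² = 0.351
P_refl = |Γ|²·P_inc = 11.4 W, P_del = (1 − |Γ|²)·P_inc = 21 W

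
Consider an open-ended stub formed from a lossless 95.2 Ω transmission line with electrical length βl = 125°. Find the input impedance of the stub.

Z_in ≈ +j66.7 Ω

tan(βl) = -1.43
For an open-ended stub, Z_in = −jZ_0·cot(βl) = −jZ_0/tan(βl)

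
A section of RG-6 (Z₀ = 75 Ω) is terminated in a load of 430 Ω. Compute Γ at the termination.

Γ = 0.703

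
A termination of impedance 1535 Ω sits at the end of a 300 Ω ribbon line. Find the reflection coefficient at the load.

Γ = 0.673

Γ = (Z_L − Z_0)/(Z_L + Z_0) = (1535 − 300)/(1535 + 300) = 1235/1835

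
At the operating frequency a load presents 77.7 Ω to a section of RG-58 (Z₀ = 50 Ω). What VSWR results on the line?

Γ = (77.7 − 50)/(77.7 + 50) = 0.217
VSWR = (1 + 0.217)/(1 − 0.217)

VSWR ≈ 1.55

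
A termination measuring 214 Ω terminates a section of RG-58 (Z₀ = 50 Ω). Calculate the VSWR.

VSWR ≈ 4.28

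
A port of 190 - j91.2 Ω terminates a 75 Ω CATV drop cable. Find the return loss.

RL ≈ 5.62 dB

Γ = (115 − j91.2)/(265 − j91.2), |Γ| = 0.524
RL = −20·log₁₀|Γ| = −20·log₁₀(0.524)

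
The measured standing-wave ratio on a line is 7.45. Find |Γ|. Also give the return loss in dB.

|Γ| ≈ 0.763; return loss ≈ 2.35 dB

|Γ| = (S − 1)/(S + 1) = (7.45 − 1)/(7.45 + 1) = 6.45/8.45
RL = −20·log₁₀|Γ| = −20·log₁₀(0.763)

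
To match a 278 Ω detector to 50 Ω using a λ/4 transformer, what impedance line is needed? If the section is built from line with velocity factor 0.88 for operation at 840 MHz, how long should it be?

Z_qwt ≈ 118 Ω; length ≈ 7.86 cm

Z_qwt = √(Z_0·R_L) = √(50 × 278) = √13900
λ = 0.88·c/f = 0.314 m, so l = λ/4 = 0.0786 m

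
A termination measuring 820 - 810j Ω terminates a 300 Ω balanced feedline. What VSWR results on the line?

VSWR ≈ 5.59

Γ = (Z_L − Z_0)/(Z_L + Z_0) = (520 − j810)/(1120 − j810)
|Γ| = 963/1380 = 0.696
VSWR = (1 + |Γ|)/(1 − |Γ|) = 1.7/0.304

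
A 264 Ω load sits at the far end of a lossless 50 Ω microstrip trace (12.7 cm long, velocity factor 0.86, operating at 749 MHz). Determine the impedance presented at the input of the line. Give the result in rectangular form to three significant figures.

Z_in ≈ 17 + j43.2 Ω

λ = v/f = 0.86·c / 749 MHz = 0.344 m
βl = 2π·l/λ = 2π × 0.369 = 133°
tan(βl) = tan(133°) = -1.08
Z_in = Z_0·(Z_L + jZ_0·tanβl)/(Z_0 + jZ_L·tanβl)
     = 50·(264 − j54.1)/(50 − j286)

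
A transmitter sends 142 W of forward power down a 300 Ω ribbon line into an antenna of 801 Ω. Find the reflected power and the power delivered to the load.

P_reflected ≈ 29.4 W; P_delivered ≈ 113 W

Γ = (801 − 300)/(801 + 300) = 0.455
|Γ|² = 0.207
P_refl = |Γ|²·P_inc = 29.4 W, P_del = (1 − |Γ|²)·P_inc = 113 W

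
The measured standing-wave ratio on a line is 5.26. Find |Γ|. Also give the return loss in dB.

|Γ| ≈ 0.681; return loss ≈ 3.34 dB

|Γ| = (S − 1)/(S + 1) = (5.26 − 1)/(5.26 + 1) = 4.26/6.26
RL = −20·log₁₀|Γ| = −20·log₁₀(0.681)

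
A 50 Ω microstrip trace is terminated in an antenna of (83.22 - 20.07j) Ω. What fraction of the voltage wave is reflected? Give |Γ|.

|Γ| ≈ 0.288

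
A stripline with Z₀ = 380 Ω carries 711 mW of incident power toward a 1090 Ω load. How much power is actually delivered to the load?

Γ = (1090 − 380)/(1090 + 380) = 0.483
|Γ|² = 0.233
P_refl = |Γ|²·P_inc = 166 mW, P_del = (1 − |Γ|²)·P_inc = 545 mW

P_delivered ≈ 545 mW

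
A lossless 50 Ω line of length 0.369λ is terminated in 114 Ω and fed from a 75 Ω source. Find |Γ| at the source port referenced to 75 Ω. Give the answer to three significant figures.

βl = 2π × 0.369 = 133°
tan(βl) = -1.08
Z_in = Z_0·(Z_L + jZ_0·tanβl)/(Z_0 + jZ_L·tanβl) = 35 + j32.1 Ω
Γ_s = (Z_in − Z_s)/(Z_in + Z_s) = (-40 + j32.1)/(110 + j32.1), |Γ_s| = 0.448

|Γ| ≈ 0.448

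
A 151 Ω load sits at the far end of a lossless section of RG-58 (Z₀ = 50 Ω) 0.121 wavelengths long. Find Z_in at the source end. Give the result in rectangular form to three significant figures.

Z_in ≈ 31.1 − j41.8 Ω

βl = 2π × 0.121 = 43.6°
tan(βl) = tan(43.6°) = 0.951
Z_in = Z_0·(Z_L + jZ_0·tanβl)/(Z_0 + jZ_L·tanβl)
     = 50·(151 + j47.5)/(50 + j144)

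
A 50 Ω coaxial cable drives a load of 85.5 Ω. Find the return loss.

Γ = (85.5 − 50)/(85.5 + 50) = 0.262
RL = −20·log₁₀|Γ| = −20·log₁₀(0.262)

RL ≈ 11.6 dB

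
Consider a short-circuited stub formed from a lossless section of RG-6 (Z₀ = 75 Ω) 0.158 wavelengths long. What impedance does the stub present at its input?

Z_in ≈ +j115 Ω

βl = 2π × 0.158 = 56.9°
tan(βl) = 1.53
For a short-circuited stub, Z_in = jZ_0·tan(βl)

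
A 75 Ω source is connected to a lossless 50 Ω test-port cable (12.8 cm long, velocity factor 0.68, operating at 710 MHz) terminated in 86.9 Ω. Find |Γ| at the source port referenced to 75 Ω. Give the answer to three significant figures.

|Γ| ≈ 0.178

λ = v/f = 0.68·c / 710 MHz = 0.287 m
βl = 2π·l/λ = 2π × 0.445 = 160°
tan(βl) = -0.357
Z_in = Z_0·(Z_L + jZ_0·tanβl)/(Z_0 + jZ_L·tanβl) = 70.8 + j26 Ω
Γ_s = (Z_in − Z_s)/(Z_in + Z_s) = (-4.23 + j26)/(146 + j26), |Γ_s| = 0.178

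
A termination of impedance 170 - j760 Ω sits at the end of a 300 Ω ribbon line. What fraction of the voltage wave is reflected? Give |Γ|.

|Γ| ≈ 0.863

Γ = (Z_L − Z_0)/(Z_L + Z_0) = (-130 − j760)/(470 − j760)
|Γ| = 771/894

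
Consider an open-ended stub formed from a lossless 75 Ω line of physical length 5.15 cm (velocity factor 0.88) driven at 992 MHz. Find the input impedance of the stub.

Z_in ≈ −j27.8 Ω

λ = v/f = 0.88·c / 992 MHz = 0.266 m
βl = 2π·l/λ = 2π × 0.194 = 69.7°
tan(βl) = 2.7
For an open-ended stub, Z_in = −jZ_0·cot(βl) = −jZ_0/tan(βl)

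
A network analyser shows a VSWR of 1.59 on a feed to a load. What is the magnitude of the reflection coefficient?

|Γ| ≈ 0.228

|Γ| = (S − 1)/(S + 1) = (1.59 − 1)/(1.59 + 1) = 0.59/2.59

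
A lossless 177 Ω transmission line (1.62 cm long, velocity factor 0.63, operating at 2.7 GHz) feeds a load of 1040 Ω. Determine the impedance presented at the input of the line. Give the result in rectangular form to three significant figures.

λ = v/f = 0.63·c / 2.7 GHz = 0.07 m
βl = 2π·l/λ = 2π × 0.231 = 83.3°
tan(βl) = tan(83.3°) = 8.53
Z_in = Z_0·(Z_L + jZ_0·tanβl)/(Z_0 + jZ_L·tanβl)
     = 177·(1040 + j1510)/(177 + j8870)

Z_in ≈ 30.5 − j20.1 Ω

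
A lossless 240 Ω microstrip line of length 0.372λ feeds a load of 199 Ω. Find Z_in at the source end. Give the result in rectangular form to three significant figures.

βl = 2π × 0.372 = 134°
tan(βl) = tan(134°) = -1.04
Z_in = Z_0·(Z_L + jZ_0·tanβl)/(Z_0 + jZ_L·tanβl)
     = 240·(199 − j249)/(240 − j207)

Z_in ≈ 238 − j44.7 Ω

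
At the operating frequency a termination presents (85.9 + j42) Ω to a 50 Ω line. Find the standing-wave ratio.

VSWR ≈ 2.27

Γ = (Z_L − Z_0)/(Z_L + Z_0) = (35.9 + j42)/(135.9 + j42)
|Γ| = 55.3/142 = 0.388
VSWR = (1 + |Γ|)/(1 − |Γ|) = 1.39/0.612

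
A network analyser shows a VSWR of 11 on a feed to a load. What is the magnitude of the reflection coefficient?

|Γ| = (S − 1)/(S + 1) = (11 − 1)/(11 + 1) = 10/12

|Γ| ≈ 0.833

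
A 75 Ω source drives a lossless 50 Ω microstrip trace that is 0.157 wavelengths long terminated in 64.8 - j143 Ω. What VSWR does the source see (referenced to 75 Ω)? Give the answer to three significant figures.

VSWR ≈ 11.8

βl = 2π × 0.157 = 56.5°
tan(βl) = 1.51
Z_in = Z_0·(Z_L + jZ_0·tanβl)/(Z_0 + jZ_L·tanβl) = 6.62 − j15.1 Ω
Γ_s = (Z_in − Z_s)/(Z_in + Z_s) = (-68.4 − j15.1)/(81.6 − j15.1), |Γ_s| = 0.844
VSWR = (1 + |Γ_s|)/(1 − |Γ_s|)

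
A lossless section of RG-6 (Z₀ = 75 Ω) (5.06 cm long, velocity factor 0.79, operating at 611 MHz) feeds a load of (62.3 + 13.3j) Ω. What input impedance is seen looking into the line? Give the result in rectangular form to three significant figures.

λ = v/f = 0.79·c / 611 MHz = 0.388 m
βl = 2π·l/λ = 2π × 0.13 = 47°
tan(βl) = tan(47°) = 1.07
Z_in = Z_0·(Z_L + jZ_0·tanβl)/(Z_0 + jZ_L·tanβl)
     = 75·(62.3 + j93.6)/(60.8 + j66.7)

Z_in ≈ 92.4 + j14.1 Ω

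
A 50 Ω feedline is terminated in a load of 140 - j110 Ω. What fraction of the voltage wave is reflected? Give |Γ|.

Γ = (Z_L − Z_0)/(Z_L + Z_0) = (90 − j110)/(190 − j110)
|Γ| = 142/220

|Γ| ≈ 0.647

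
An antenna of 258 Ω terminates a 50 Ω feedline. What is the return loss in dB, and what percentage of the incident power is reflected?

Γ = (258 − 50)/(258 + 50) = 0.675
RL = −20·log₁₀(0.675) = 3.41 dB
P_refl/P_inc = |Γ|² = 0.456

RL ≈ 3.41 dB; 45.6% of incident power reflected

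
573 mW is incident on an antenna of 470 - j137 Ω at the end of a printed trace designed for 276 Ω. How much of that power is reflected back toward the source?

P_reflected ≈ 56.2 mW

|Γ| = |(194 − j137)/(746 − j137)| = 0.313
|Γ|² = 0.098
P_refl = |Γ|²·P_inc = 56.2 mW, P_del = (1 − |Γ|²)·P_inc = 517 mW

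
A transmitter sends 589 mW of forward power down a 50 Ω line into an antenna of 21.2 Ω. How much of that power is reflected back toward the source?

Γ = (21.2 − 50)/(21.2 + 50) = -0.404
|Γ|² = 0.164
P_refl = |Γ|²·P_inc = 96.4 mW, P_del = (1 − |Γ|²)·P_inc = 493 mW

P_reflected ≈ 96.4 mW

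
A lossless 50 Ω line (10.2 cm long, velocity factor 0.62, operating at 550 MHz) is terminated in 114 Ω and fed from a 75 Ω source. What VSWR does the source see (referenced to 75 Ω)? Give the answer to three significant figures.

λ = v/f = 0.62·c / 550 MHz = 0.338 m
βl = 2π·l/λ = 2π × 0.302 = 109°
tan(βl) = -2.97
Z_in = Z_0·(Z_L + jZ_0·tanβl)/(Z_0 + jZ_L·tanβl) = 23.9 + j13.3 Ω
Γ_s = (Z_in − Z_s)/(Z_in + Z_s) = (-51.1 + j13.3)/(98.9 + j13.3), |Γ_s| = 0.529
VSWR = (1 + |Γ_s|)/(1 − |Γ_s|)

VSWR ≈ 3.25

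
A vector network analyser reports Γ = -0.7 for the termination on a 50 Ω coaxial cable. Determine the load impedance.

Z_L ≈ 8.82 Ω

Z_L = Z_0·(1 + Γ)/(1 − Γ) = 50·(0.3)/(1.7)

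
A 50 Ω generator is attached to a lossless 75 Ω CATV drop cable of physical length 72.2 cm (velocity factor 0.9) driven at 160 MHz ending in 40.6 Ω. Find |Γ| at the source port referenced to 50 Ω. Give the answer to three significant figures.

|Γ| ≈ 0.244

λ = v/f = 0.9·c / 160 MHz = 1.69 m
βl = 2π·l/λ = 2π × 0.428 = 154°
tan(βl) = -0.487
Z_in = Z_0·(Z_L + jZ_0·tanβl)/(Z_0 + jZ_L·tanβl) = 47 − j24.2 Ω
Γ_s = (Z_in − Z_s)/(Z_in + Z_s) = (-3.03 − j24.2)/(97 − j24.2), |Γ_s| = 0.244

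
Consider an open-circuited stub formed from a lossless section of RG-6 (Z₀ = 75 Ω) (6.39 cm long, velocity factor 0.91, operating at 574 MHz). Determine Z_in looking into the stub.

λ = v/f = 0.91·c / 574 MHz = 0.476 m
βl = 2π·l/λ = 2π × 0.134 = 48.4°
tan(βl) = 1.13
For an open-circuited stub, Z_in = −jZ_0·cot(βl) = −jZ_0/tan(βl)

Z_in ≈ −j66.7 Ω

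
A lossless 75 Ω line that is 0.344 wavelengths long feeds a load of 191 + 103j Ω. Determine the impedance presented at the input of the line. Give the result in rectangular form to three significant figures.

Z_in ≈ 26 + j29.4 Ω

βl = 2π × 0.344 = 124°
tan(βl) = tan(124°) = -1.49
Z_in = Z_0·(Z_L + jZ_0·tanβl)/(Z_0 + jZ_L·tanβl)
     = 75·(191 − j8.86)/(229 − j285)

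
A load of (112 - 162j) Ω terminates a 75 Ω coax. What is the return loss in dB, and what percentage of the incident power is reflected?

RL ≈ 3.46 dB; 45.1% of incident power reflected

Γ = (37 − j162)/(187 − j162), |Γ| = 0.672
RL = −20·log₁₀(0.672) = 3.46 dB
P_refl/P_inc = |Γ|² = 0.451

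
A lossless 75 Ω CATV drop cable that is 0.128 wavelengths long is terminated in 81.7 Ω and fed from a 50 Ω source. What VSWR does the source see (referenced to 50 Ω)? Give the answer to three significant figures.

VSWR ≈ 1.51

βl = 2π × 0.128 = 46.1°
tan(βl) = 1.04
Z_in = Z_0·(Z_L + jZ_0·tanβl)/(Z_0 + jZ_L·tanβl) = 74.5 − j6.38 Ω
Γ_s = (Z_in − Z_s)/(Z_in + Z_s) = (24.5 − j6.38)/(124 − j6.38), |Γ_s| = 0.203
VSWR = (1 + |Γ_s|)/(1 − |Γ_s|)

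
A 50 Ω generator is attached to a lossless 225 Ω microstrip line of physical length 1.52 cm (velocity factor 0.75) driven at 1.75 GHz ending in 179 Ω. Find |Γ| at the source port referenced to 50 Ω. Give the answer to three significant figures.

λ = v/f = 0.75·c / 1.75 GHz = 0.129 m
βl = 2π·l/λ = 2π × 0.118 = 42.6°
tan(βl) = 0.918
Z_in = Z_0·(Z_L + jZ_0·tanβl)/(Z_0 + jZ_L·tanβl) = 215 + j49.5 Ω
Γ_s = (Z_in − Z_s)/(Z_in + Z_s) = (165 + j49.5)/(265 + j49.5), |Γ_s| = 0.639

|Γ| ≈ 0.639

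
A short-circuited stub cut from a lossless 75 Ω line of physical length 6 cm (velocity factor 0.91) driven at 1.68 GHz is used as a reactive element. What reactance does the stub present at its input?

X_in ≈ -80.6 Ω (capacitive)

λ = v/f = 0.91·c / 1.68 GHz = 0.163 m
βl = 2π·l/λ = 2π × 0.369 = 133°
tan(βl) = -1.08
For a short-circuited stub, Z_in = jZ_0·tan(βl)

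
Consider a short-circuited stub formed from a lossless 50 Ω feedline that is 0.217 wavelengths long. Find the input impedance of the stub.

Z_in ≈ +j238 Ω

βl = 2π × 0.217 = 78.1°
tan(βl) = 4.75
For a short-circuited stub, Z_in = jZ_0·tan(βl)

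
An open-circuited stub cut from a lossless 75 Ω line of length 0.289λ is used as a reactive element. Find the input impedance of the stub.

Z_in ≈ +j18.8 Ω

βl = 2π × 0.289 = 104°
tan(βl) = -4
For an open-circuited stub, Z_in = −jZ_0·cot(βl) = −jZ_0/tan(βl)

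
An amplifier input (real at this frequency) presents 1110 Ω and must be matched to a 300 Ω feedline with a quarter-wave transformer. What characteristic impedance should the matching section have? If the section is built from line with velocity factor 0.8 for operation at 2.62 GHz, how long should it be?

Z_qwt = √(Z_0·R_L) = √(300 × 1110) = √333000
λ = 0.8·c/f = 0.0916 m, so l = λ/4 = 0.0229 m

Z_qwt ≈ 577 Ω; length ≈ 2.29 cm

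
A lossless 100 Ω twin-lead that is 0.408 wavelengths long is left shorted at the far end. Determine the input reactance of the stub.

X_in ≈ -65.2 Ω (capacitive)

βl = 2π × 0.408 = 147°
tan(βl) = -0.652
For a shorted stub, Z_in = jZ_0·tan(βl)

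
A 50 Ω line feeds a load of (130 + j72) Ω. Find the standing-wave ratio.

Γ = (Z_L − Z_0)/(Z_L + Z_0) = (80 + j72)/(180 + j72)
|Γ| = 108/194 = 0.555
VSWR = (1 + |Γ|)/(1 − |Γ|) = 1.56/0.445

VSWR ≈ 3.5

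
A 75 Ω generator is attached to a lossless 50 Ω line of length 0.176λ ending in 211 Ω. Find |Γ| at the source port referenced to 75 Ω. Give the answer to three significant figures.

βl = 2π × 0.176 = 63.4°
tan(βl) = 1.99
Z_in = Z_0·(Z_L + jZ_0·tanβl)/(Z_0 + jZ_L·tanβl) = 14.6 − j23.3 Ω
Γ_s = (Z_in − Z_s)/(Z_in + Z_s) = (-60.4 − j23.3)/(89.6 − j23.3), |Γ_s| = 0.699

|Γ| ≈ 0.699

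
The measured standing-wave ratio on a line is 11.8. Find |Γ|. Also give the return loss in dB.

|Γ| = (S − 1)/(S + 1) = (11.8 − 1)/(11.8 + 1) = 10.8/12.8
RL = −20·log₁₀|Γ| = −20·log₁₀(0.844)

|Γ| ≈ 0.844; return loss ≈ 1.48 dB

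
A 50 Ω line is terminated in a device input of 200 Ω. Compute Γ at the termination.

Γ = 0.6

Γ = (Z_L − Z_0)/(Z_L + Z_0) = (200 − 50)/(200 + 50) = 150/250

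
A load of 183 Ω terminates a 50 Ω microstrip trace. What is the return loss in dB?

RL ≈ 4.87 dB

Γ = (183 − 50)/(183 + 50) = 0.571
RL = −20·log₁₀|Γ| = −20·log₁₀(0.571)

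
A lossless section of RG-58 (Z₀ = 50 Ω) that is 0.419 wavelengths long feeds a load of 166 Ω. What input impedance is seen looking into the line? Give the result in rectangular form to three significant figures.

βl = 2π × 0.419 = 151°
tan(βl) = tan(151°) = -0.558
Z_in = Z_0·(Z_L + jZ_0·tanβl)/(Z_0 + jZ_L·tanβl)
     = 50·(166 − j27.9)/(50 − j92.6)

Z_in ≈ 49.1 + j63.1 Ω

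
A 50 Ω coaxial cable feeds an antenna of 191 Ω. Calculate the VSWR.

Γ = (191 − 50)/(191 + 50) = 0.585
VSWR = (1 + 0.585)/(1 − 0.585)

VSWR ≈ 3.82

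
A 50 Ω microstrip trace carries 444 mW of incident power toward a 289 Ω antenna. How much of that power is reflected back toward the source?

Γ = (289 − 50)/(289 + 50) = 0.705
|Γ|² = 0.497
P_refl = |Γ|²·P_inc = 221 mW, P_del = (1 − |Γ|²)·P_inc = 223 mW

P_reflected ≈ 221 mW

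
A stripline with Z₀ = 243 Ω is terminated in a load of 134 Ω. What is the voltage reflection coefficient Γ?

Γ = (Z_L − Z_0)/(Z_L + Z_0) = (134 − 243)/(134 + 243) = -109/377

Γ = -0.289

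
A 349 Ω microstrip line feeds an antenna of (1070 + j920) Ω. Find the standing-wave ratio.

VSWR ≈ 5.48

Γ = (Z_L − Z_0)/(Z_L + Z_0) = (721 + j920)/(1419 + j920)
|Γ| = 1170/1690 = 0.691
VSWR = (1 + |Γ|)/(1 − |Γ|) = 1.69/0.309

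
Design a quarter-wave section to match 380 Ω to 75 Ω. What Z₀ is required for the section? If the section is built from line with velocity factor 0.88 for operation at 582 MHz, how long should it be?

Z_qwt ≈ 169 Ω; length ≈ 11.3 cm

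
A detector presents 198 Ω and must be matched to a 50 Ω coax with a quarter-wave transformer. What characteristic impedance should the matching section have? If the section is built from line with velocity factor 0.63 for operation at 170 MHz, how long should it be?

Z_qwt ≈ 99.5 Ω; length ≈ 27.8 cm

Z_qwt = √(Z_0·R_L) = √(50 × 198) = √9900
λ = 0.63·c/f = 1.11 m, so l = λ/4 = 0.278 m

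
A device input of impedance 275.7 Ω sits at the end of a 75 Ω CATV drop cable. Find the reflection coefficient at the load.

Γ = (Z_L − Z_0)/(Z_L + Z_0) = (275.7 − 75)/(275.7 + 75) = 200.7/350.7

Γ = 0.572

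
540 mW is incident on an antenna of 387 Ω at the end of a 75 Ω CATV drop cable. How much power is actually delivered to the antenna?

Γ = (387 − 75)/(387 + 75) = 0.675
|Γ|² = 0.456
P_refl = |Γ|²·P_inc = 246 mW, P_del = (1 − |Γ|²)·P_inc = 294 mW

P_delivered ≈ 294 mW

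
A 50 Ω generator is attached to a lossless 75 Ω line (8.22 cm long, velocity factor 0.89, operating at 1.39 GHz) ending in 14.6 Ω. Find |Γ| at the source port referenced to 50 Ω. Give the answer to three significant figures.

|Γ| ≈ 0.621

λ = v/f = 0.89·c / 1.39 GHz = 0.192 m
βl = 2π·l/λ = 2π × 0.428 = 154°
tan(βl) = -0.487
Z_in = Z_0·(Z_L + jZ_0·tanβl)/(Z_0 + jZ_L·tanβl) = 17.9 − j34.8 Ω
Γ_s = (Z_in − Z_s)/(Z_in + Z_s) = (-32.1 − j34.8)/(67.9 − j34.8), |Γ_s| = 0.621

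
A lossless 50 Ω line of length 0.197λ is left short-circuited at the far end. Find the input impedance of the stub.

Z_in ≈ +j145 Ω

βl = 2π × 0.197 = 70.9°
tan(βl) = 2.89
For a short-circuited stub, Z_in = jZ_0·tan(βl)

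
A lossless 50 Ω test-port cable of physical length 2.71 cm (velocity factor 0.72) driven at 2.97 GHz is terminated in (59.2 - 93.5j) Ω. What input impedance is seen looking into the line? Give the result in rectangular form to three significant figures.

λ = v/f = 0.72·c / 2.97 GHz = 0.0727 m
βl = 2π·l/λ = 2π × 0.373 = 134°
tan(βl) = tan(134°) = -1.03
Z_in = Z_0·(Z_L + jZ_0·tanβl)/(Z_0 + jZ_L·tanβl)
     = 50·(59.2 − j145)/(-46.3 − j61)

Z_in ≈ 52 + j88 Ω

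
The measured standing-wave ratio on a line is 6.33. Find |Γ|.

|Γ| = (S − 1)/(S + 1) = (6.33 − 1)/(6.33 + 1) = 5.33/7.33

|Γ| ≈ 0.727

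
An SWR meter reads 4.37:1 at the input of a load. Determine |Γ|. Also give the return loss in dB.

|Γ| ≈ 0.628; return loss ≈ 4.05 dB

|Γ| = (S − 1)/(S + 1) = (4.37 − 1)/(4.37 + 1) = 3.37/5.37
RL = −20·log₁₀|Γ| = −20·log₁₀(0.628)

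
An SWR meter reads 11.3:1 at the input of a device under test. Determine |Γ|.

|Γ| = (S − 1)/(S + 1) = (11.3 − 1)/(11.3 + 1) = 10.3/12.3

|Γ| ≈ 0.837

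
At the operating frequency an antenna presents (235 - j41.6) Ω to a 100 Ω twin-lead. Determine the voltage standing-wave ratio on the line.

Γ = (Z_L − Z_0)/(Z_L + Z_0) = (135 − j41.6)/(335 − j41.6)
|Γ| = 141/338 = 0.418
VSWR = (1 + |Γ|)/(1 − |Γ|) = 1.42/0.582

VSWR ≈ 2.44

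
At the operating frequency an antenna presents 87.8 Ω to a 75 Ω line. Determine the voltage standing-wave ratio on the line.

For a purely resistive load, VSWR = R_L/Z_0 or Z_0/R_L (whichever > 1) = 87.8/75

VSWR ≈ 1.17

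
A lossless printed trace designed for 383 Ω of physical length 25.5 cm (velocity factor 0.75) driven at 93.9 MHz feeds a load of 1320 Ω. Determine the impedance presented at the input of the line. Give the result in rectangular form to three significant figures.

λ = v/f = 0.75·c / 93.9 MHz = 2.4 m
βl = 2π·l/λ = 2π × 0.106 = 38.3°
tan(βl) = tan(38.3°) = 0.79
Z_in = Z_0·(Z_L + jZ_0·tanβl)/(Z_0 + jZ_L·tanβl)
     = 383·(1320 + j303)/(383 + j1040)

Z_in ≈ 255 − j391 Ω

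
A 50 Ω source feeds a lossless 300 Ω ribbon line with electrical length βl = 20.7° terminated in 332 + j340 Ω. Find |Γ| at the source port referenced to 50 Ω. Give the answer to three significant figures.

tan(βl) = 0.378
Z_in = Z_0·(Z_L + jZ_0·tanβl)/(Z_0 + jZ_L·tanβl) = 756 + j240 Ω
Γ_s = (Z_in − Z_s)/(Z_in + Z_s) = (706 + j240)/(806 + j240), |Γ_s| = 0.887

|Γ| ≈ 0.887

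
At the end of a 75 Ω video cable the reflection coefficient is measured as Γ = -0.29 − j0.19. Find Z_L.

Z_L ≈ 38.8 − j16.8 Ω

Z_L = Z_0·(1 + Γ)/(1 − Γ) = 75·(0.71 − j0.19)/(1.29 + j0.19)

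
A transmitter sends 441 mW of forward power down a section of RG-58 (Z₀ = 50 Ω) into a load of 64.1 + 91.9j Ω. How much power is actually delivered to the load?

P_delivered ≈ 263 mW

|Γ| = |(14.1 + j91.9)/(114.1 + j91.9)| = 0.635
|Γ|² = 0.403
P_refl = |Γ|²·P_inc = 178 mW, P_del = (1 − |Γ|²)·P_inc = 263 mW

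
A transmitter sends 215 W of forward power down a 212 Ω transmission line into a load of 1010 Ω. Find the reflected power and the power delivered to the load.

Γ = (1010 − 212)/(1010 + 212) = 0.653
|Γ|² = 0.426
P_refl = |Γ|²·P_inc = 91.7 W, P_del = (1 − |Γ|²)·P_inc = 123 W

P_reflected ≈ 91.7 W; P_delivered ≈ 123 W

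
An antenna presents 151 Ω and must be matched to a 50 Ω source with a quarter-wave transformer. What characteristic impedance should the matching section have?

Z_qwt = √(Z_0·R_L) = √(50 × 151) = √7550

Z_qwt ≈ 86.9 Ω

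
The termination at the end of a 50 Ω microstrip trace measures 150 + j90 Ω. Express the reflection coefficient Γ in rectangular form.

Γ ≈ 0.584 + j0.187

Γ = (Z_L − Z_0)/(Z_L + Z_0) = (100 + j90)/(200 + j90)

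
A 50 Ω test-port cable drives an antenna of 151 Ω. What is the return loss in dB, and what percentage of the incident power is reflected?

Γ = (151 − 50)/(151 + 50) = 0.502
RL = −20·log₁₀(0.502) = 5.98 dB
P_refl/P_inc = |Γ|² = 0.252

RL ≈ 5.98 dB; 25.2% of incident power reflected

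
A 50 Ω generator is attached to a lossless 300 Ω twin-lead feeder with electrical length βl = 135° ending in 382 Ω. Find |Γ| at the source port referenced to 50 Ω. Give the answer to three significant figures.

|Γ| ≈ 0.722

tan(βl) = -1
Z_in = Z_0·(Z_L + jZ_0·tanβl)/(Z_0 + jZ_L·tanβl) = 291 + j71.1 Ω
Γ_s = (Z_in − Z_s)/(Z_in + Z_s) = (241 + j71.1)/(341 + j71.1), |Γ_s| = 0.722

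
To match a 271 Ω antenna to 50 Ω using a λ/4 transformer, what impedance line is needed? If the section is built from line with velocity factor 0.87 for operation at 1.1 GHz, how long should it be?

Z_qwt ≈ 116 Ω; length ≈ 5.93 cm

Z_qwt = √(Z_0·R_L) = √(50 × 271) = √13550
λ = 0.87·c/f = 0.237 m, so l = λ/4 = 0.0593 m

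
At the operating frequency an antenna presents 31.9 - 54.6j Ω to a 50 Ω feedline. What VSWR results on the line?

VSWR ≈ 3.81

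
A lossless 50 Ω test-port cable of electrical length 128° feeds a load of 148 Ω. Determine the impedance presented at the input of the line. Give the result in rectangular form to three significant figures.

Z_in ≈ 25.4 + j32.4 Ω

tan(βl) = tan(128°) = -1.28
Z_in = Z_0·(Z_L + jZ_0·tanβl)/(Z_0 + jZ_L·tanβl)
     = 50·(148 − j64)/(50 − j189)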